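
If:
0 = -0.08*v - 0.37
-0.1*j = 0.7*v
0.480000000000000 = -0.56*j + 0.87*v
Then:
No Solution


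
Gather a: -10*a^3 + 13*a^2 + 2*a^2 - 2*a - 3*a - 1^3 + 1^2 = -10*a^3 + 15*a^2 - 5*a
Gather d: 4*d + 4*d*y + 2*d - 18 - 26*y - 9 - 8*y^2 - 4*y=d*(4*y + 6) - 8*y^2 - 30*y - 27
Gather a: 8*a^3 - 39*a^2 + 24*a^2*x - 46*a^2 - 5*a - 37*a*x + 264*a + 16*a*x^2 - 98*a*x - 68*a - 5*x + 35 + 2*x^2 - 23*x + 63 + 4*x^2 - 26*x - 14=8*a^3 + a^2*(24*x - 85) + a*(16*x^2 - 135*x + 191) + 6*x^2 - 54*x + 84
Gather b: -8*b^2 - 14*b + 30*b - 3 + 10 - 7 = -8*b^2 + 16*b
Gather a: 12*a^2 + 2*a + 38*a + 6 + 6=12*a^2 + 40*a + 12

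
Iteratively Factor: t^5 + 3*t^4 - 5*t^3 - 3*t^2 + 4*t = (t + 1)*(t^4 + 2*t^3 - 7*t^2 + 4*t) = (t - 1)*(t + 1)*(t^3 + 3*t^2 - 4*t) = (t - 1)*(t + 1)*(t + 4)*(t^2 - t) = (t - 1)^2*(t + 1)*(t + 4)*(t)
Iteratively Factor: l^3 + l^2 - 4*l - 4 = (l - 2)*(l^2 + 3*l + 2) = (l - 2)*(l + 2)*(l + 1)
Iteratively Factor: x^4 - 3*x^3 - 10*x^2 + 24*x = (x - 2)*(x^3 - x^2 - 12*x) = (x - 2)*(x + 3)*(x^2 - 4*x) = x*(x - 2)*(x + 3)*(x - 4)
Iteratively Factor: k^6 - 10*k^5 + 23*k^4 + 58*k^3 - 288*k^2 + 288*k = (k + 3)*(k^5 - 13*k^4 + 62*k^3 - 128*k^2 + 96*k) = (k - 4)*(k + 3)*(k^4 - 9*k^3 + 26*k^2 - 24*k) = (k - 4)*(k - 3)*(k + 3)*(k^3 - 6*k^2 + 8*k) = k*(k - 4)*(k - 3)*(k + 3)*(k^2 - 6*k + 8) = k*(k - 4)*(k - 3)*(k - 2)*(k + 3)*(k - 4)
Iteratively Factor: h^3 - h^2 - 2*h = (h + 1)*(h^2 - 2*h) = (h - 2)*(h + 1)*(h)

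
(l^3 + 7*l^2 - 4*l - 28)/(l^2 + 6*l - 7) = (l^2 - 4)/(l - 1)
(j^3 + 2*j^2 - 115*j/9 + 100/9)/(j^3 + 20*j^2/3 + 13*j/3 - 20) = (j - 5/3)/(j + 3)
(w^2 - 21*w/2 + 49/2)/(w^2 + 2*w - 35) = (2*w^2 - 21*w + 49)/(2*(w^2 + 2*w - 35))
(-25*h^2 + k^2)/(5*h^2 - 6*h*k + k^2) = (-5*h - k)/(h - k)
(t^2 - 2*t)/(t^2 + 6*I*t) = (t - 2)/(t + 6*I)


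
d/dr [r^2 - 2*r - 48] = 2*r - 2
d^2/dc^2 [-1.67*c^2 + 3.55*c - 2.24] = -3.34000000000000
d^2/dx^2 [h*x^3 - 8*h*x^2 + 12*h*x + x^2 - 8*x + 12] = 6*h*x - 16*h + 2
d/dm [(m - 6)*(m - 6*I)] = 2*m - 6 - 6*I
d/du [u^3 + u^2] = u*(3*u + 2)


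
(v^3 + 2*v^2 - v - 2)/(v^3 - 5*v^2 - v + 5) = (v + 2)/(v - 5)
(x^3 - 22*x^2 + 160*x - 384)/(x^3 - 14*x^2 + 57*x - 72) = (x^2 - 14*x + 48)/(x^2 - 6*x + 9)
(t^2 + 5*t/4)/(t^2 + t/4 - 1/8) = 2*t*(4*t + 5)/(8*t^2 + 2*t - 1)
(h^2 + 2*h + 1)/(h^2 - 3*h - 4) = (h + 1)/(h - 4)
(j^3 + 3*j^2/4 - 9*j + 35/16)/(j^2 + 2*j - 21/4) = (8*j^2 - 22*j + 5)/(4*(2*j - 3))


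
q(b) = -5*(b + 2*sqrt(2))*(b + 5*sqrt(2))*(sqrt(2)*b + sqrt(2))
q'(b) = -5*sqrt(2)*(b + 2*sqrt(2))*(b + 5*sqrt(2)) - 5*(b + 2*sqrt(2))*(sqrt(2)*b + sqrt(2)) - 5*(b + 5*sqrt(2))*(sqrt(2)*b + sqrt(2)) = -15*sqrt(2)*b^2 - 140*b - 10*sqrt(2)*b - 100*sqrt(2) - 70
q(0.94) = -414.13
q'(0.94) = -375.06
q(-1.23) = 15.18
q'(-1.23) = -53.92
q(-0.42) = -65.70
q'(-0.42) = -150.42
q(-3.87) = -67.66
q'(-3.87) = 67.40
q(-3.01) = -10.48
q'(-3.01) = 60.35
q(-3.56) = -46.50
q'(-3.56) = 68.48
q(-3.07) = -14.15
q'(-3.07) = 61.86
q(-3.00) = -9.88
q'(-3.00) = 60.09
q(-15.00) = 9553.76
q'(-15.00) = -2672.26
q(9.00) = -13441.78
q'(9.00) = -3316.97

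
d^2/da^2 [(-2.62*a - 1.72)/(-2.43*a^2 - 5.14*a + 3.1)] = ((2.62*a + 1.72)*(4.86*a + 5.14)*(9.72*a + 10.28) - (38.1996*a + 35.2928)*(2.43*a^2 + 5.14*a - 3.1))/(2.43*a^2 + 5.14*a - 3.1)^3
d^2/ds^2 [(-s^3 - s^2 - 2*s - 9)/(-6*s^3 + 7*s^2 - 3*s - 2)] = 2*(78*s^6 + 162*s^5 + 1566*s^4 - 3002*s^3 + 1725*s^2 - 795*s + 199)/(216*s^9 - 756*s^8 + 1206*s^7 - 883*s^6 + 99*s^5 + 321*s^4 - 153*s^3 - 30*s^2 + 36*s + 8)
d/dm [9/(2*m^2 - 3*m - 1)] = 9*(3 - 4*m)/(-2*m^2 + 3*m + 1)^2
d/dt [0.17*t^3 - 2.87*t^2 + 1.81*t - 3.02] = 0.51*t^2 - 5.74*t + 1.81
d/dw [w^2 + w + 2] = 2*w + 1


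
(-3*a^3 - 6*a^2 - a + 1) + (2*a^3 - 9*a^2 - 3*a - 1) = -a^3 - 15*a^2 - 4*a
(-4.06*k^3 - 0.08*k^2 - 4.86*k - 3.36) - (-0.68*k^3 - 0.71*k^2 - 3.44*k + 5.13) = -3.38*k^3 + 0.63*k^2 - 1.42*k - 8.49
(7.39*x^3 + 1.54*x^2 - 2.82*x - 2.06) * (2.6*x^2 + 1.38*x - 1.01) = 19.214*x^5 + 14.2022*x^4 - 12.6707*x^3 - 10.803*x^2 + 0.00539999999999985*x + 2.0806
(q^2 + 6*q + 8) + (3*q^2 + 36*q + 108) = 4*q^2 + 42*q + 116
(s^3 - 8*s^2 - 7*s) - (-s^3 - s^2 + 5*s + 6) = 2*s^3 - 7*s^2 - 12*s - 6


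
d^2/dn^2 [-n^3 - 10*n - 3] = -6*n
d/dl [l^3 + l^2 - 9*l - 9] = 3*l^2 + 2*l - 9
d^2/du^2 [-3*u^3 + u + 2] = -18*u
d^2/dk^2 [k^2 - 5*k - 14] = 2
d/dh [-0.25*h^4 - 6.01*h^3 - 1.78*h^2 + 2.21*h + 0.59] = -1.0*h^3 - 18.03*h^2 - 3.56*h + 2.21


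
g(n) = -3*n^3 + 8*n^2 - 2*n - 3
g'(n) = -9*n^2 + 16*n - 2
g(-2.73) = 123.12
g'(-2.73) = -112.76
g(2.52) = -5.25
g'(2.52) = -18.83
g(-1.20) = 16.10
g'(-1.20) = -34.16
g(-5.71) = 827.76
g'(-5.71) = -386.80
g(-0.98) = 9.47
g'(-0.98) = -26.32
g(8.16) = -1116.65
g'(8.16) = -470.71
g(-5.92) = 911.64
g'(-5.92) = -412.14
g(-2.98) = 153.39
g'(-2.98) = -129.60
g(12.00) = -4059.00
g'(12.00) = -1106.00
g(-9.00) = 2850.00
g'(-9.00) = -875.00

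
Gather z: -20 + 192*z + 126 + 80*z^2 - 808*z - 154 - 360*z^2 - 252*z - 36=-280*z^2 - 868*z - 84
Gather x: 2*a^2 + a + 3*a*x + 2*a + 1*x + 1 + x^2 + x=2*a^2 + 3*a + x^2 + x*(3*a + 2) + 1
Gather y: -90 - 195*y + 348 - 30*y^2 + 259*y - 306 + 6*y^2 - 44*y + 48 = -24*y^2 + 20*y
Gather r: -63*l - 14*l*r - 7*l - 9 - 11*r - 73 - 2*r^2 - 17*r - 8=-70*l - 2*r^2 + r*(-14*l - 28) - 90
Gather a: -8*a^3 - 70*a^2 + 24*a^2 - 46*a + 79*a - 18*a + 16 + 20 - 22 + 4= -8*a^3 - 46*a^2 + 15*a + 18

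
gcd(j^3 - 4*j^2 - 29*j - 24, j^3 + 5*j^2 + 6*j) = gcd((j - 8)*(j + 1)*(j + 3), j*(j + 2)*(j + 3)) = j + 3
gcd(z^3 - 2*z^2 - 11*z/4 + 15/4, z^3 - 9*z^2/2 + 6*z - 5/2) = z^2 - 7*z/2 + 5/2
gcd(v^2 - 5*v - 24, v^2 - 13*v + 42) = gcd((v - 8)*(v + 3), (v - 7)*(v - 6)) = 1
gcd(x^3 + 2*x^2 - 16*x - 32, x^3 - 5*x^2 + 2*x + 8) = x - 4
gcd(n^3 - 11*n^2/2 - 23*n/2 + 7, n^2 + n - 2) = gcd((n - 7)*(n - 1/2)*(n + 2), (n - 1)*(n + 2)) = n + 2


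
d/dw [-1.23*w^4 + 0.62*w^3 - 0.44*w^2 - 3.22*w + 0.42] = -4.92*w^3 + 1.86*w^2 - 0.88*w - 3.22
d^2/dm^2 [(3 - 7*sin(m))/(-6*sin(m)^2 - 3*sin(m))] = (-28*sin(m)^2 + 62*sin(m) + 74 - 69/sin(m) - 36/sin(m)^2 - 6/sin(m)^3)/(3*(2*sin(m) + 1)^3)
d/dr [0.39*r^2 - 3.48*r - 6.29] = 0.78*r - 3.48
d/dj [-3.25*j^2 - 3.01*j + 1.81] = -6.5*j - 3.01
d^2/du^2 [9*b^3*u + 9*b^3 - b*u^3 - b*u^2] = 2*b*(-3*u - 1)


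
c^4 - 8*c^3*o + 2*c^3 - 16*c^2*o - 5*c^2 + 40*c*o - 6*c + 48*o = (c - 2)*(c + 1)*(c + 3)*(c - 8*o)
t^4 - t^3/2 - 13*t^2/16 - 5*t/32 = t*(t - 5/4)*(t + 1/4)*(t + 1/2)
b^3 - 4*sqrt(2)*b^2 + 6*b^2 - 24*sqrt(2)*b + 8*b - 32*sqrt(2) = (b + 2)*(b + 4)*(b - 4*sqrt(2))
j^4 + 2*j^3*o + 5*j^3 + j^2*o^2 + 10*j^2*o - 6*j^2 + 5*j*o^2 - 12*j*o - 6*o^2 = (j - 1)*(j + 6)*(j + o)^2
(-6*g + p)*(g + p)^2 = -6*g^3 - 11*g^2*p - 4*g*p^2 + p^3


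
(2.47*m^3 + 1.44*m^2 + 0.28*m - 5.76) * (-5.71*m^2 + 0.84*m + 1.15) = -14.1037*m^5 - 6.1476*m^4 + 2.4513*m^3 + 34.7808*m^2 - 4.5164*m - 6.624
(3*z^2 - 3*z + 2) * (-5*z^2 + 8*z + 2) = -15*z^4 + 39*z^3 - 28*z^2 + 10*z + 4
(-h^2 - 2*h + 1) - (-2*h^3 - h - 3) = 2*h^3 - h^2 - h + 4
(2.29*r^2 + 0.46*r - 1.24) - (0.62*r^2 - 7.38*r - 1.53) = 1.67*r^2 + 7.84*r + 0.29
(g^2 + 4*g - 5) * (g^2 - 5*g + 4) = g^4 - g^3 - 21*g^2 + 41*g - 20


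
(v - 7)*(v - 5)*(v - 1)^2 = v^4 - 14*v^3 + 60*v^2 - 82*v + 35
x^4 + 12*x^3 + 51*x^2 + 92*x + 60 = (x + 2)^2*(x + 3)*(x + 5)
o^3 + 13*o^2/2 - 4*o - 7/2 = (o - 1)*(o + 1/2)*(o + 7)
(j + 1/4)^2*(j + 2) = j^3 + 5*j^2/2 + 17*j/16 + 1/8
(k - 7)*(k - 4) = k^2 - 11*k + 28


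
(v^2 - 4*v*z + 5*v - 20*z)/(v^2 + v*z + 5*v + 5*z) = (v - 4*z)/(v + z)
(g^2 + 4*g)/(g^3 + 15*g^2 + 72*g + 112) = g/(g^2 + 11*g + 28)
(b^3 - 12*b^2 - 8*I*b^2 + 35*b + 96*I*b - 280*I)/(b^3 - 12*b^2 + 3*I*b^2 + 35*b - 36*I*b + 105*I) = (b - 8*I)/(b + 3*I)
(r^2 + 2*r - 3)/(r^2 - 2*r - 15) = (r - 1)/(r - 5)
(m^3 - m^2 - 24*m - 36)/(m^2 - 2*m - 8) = (m^2 - 3*m - 18)/(m - 4)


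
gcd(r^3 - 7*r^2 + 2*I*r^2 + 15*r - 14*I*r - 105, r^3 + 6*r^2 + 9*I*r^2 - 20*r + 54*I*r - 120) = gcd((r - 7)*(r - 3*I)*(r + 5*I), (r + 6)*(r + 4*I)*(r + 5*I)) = r + 5*I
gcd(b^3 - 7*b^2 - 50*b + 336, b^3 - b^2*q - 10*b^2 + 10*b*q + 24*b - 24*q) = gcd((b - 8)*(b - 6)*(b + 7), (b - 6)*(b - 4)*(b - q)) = b - 6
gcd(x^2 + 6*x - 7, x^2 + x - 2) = x - 1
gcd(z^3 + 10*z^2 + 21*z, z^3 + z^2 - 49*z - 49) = z + 7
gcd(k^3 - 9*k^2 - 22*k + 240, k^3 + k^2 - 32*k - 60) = k^2 - k - 30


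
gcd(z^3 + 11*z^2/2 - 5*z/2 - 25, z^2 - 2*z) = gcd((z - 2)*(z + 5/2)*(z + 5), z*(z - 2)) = z - 2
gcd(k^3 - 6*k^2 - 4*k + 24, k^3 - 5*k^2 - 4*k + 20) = k^2 - 4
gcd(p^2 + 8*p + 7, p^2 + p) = p + 1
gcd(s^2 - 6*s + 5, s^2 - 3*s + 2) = s - 1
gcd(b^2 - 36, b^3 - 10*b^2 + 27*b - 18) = b - 6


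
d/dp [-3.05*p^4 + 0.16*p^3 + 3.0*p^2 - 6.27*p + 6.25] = -12.2*p^3 + 0.48*p^2 + 6.0*p - 6.27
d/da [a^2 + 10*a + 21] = 2*a + 10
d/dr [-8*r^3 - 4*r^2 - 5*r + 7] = -24*r^2 - 8*r - 5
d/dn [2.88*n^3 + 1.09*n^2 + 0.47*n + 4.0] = 8.64*n^2 + 2.18*n + 0.47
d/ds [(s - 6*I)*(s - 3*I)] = 2*s - 9*I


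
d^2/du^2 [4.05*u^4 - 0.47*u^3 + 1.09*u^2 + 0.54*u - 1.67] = 48.6*u^2 - 2.82*u + 2.18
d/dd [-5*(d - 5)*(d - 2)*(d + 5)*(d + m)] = -20*d^3 - 15*d^2*m + 30*d^2 + 20*d*m + 250*d + 125*m - 250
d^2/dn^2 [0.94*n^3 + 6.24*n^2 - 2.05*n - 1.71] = 5.64*n + 12.48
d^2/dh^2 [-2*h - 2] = 0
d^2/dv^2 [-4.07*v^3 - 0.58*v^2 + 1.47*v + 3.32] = -24.42*v - 1.16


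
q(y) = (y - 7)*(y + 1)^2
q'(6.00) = 35.00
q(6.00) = -49.00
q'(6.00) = 35.00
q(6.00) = -49.00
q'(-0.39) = -8.64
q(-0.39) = -2.75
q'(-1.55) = 9.71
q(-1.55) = -2.59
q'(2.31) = -20.09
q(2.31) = -51.38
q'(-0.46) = -7.77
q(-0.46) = -2.18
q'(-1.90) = 16.83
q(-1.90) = -7.21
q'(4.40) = 1.08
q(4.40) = -75.82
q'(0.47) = -17.04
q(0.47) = -14.11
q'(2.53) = -19.10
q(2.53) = -55.70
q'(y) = (y - 7)*(2*y + 2) + (y + 1)^2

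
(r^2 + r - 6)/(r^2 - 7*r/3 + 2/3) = 3*(r + 3)/(3*r - 1)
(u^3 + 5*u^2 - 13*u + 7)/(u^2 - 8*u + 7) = (u^2 + 6*u - 7)/(u - 7)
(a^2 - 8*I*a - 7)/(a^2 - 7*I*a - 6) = (a - 7*I)/(a - 6*I)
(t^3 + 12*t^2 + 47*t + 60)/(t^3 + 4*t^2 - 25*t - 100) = (t + 3)/(t - 5)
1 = 1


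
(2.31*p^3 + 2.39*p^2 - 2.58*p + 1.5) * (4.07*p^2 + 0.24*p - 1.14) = 9.4017*p^5 + 10.2817*p^4 - 12.5604*p^3 + 2.7612*p^2 + 3.3012*p - 1.71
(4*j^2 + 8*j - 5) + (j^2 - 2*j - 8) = 5*j^2 + 6*j - 13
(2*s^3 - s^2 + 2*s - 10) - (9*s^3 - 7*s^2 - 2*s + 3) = -7*s^3 + 6*s^2 + 4*s - 13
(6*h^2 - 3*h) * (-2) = -12*h^2 + 6*h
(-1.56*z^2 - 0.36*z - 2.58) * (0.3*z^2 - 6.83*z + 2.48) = -0.468*z^4 + 10.5468*z^3 - 2.184*z^2 + 16.7286*z - 6.3984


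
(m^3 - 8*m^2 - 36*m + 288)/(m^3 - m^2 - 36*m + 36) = (m - 8)/(m - 1)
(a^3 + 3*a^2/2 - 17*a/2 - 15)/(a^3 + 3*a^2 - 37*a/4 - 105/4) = 2*(a + 2)/(2*a + 7)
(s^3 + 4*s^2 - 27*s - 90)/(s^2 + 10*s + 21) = (s^2 + s - 30)/(s + 7)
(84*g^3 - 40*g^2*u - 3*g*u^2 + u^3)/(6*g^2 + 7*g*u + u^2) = (14*g^2 - 9*g*u + u^2)/(g + u)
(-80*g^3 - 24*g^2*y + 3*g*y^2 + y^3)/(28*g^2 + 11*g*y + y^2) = (-20*g^2 - g*y + y^2)/(7*g + y)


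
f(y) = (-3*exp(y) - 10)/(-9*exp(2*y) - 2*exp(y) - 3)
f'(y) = (-3*exp(y) - 10)*(18*exp(2*y) + 2*exp(y))/(-9*exp(2*y) - 2*exp(y) - 3)^2 - 3*exp(y)/(-9*exp(2*y) - 2*exp(y) - 3)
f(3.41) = 0.01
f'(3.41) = -0.01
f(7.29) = 0.00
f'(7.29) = -0.00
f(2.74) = 0.03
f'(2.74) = -0.03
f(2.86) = 0.02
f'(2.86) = -0.03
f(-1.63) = 2.83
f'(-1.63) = -0.66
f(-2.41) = 3.16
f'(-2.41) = -0.23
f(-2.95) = 3.25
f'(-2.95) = -0.11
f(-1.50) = 2.74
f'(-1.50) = -0.77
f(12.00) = 0.00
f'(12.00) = 0.00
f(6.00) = 0.00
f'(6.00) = 0.00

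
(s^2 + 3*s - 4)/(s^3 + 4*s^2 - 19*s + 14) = (s + 4)/(s^2 + 5*s - 14)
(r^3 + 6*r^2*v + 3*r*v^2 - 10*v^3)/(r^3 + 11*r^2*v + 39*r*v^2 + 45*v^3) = (r^2 + r*v - 2*v^2)/(r^2 + 6*r*v + 9*v^2)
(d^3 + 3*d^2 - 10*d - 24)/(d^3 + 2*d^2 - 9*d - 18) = (d + 4)/(d + 3)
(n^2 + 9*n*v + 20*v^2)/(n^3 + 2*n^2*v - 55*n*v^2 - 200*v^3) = (-n - 4*v)/(-n^2 + 3*n*v + 40*v^2)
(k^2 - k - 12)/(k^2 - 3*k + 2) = (k^2 - k - 12)/(k^2 - 3*k + 2)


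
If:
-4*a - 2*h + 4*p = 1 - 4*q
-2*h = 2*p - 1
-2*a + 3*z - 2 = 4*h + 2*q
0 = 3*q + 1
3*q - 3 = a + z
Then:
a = -118/21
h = 155/42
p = -67/21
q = -1/3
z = 34/21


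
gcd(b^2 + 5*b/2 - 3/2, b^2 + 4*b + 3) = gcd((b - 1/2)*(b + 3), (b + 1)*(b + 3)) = b + 3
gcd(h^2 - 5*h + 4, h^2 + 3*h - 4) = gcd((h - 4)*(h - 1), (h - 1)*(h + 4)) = h - 1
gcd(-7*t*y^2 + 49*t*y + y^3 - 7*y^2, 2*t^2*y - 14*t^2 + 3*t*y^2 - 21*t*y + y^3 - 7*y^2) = y - 7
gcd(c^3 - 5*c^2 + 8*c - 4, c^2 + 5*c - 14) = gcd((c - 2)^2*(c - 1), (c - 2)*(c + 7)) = c - 2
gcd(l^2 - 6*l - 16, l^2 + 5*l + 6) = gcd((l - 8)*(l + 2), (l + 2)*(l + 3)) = l + 2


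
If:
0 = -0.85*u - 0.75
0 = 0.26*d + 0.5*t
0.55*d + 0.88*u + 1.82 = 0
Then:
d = -1.90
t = 0.99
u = -0.88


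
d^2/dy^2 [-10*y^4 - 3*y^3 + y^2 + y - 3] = -120*y^2 - 18*y + 2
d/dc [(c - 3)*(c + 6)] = 2*c + 3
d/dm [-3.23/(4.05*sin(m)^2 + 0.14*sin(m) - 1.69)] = (26.163*sin(m) + 0.4522)*cos(m)/(4.05*sin(m)^2 + 0.14*sin(m) - 1.69)^2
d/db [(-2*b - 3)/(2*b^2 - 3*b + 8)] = (4*b^2 + 12*b - 25)/(4*b^4 - 12*b^3 + 41*b^2 - 48*b + 64)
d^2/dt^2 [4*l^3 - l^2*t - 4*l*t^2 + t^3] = -8*l + 6*t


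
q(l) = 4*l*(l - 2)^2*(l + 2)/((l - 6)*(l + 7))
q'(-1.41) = 0.33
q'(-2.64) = 9.60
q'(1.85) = 0.22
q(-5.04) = -140.37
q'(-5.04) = 172.81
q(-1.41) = 0.93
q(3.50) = -6.60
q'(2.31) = -0.81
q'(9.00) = 37.15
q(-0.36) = 0.31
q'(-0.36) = -0.94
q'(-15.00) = -118.91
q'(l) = -4*l*(l - 2)^2*(l + 2)/((l - 6)*(l + 7)^2) + 4*l*(l - 2)^2/((l - 6)*(l + 7)) + 4*l*(l + 2)*(2*l - 4)/((l - 6)*(l + 7)) - 4*l*(l - 2)^2*(l + 2)/((l - 6)^2*(l + 7)) + 4*(l - 2)^2*(l + 2)/((l - 6)*(l + 7)) = 4*(2*l^5 + l^4 - 172*l^3 + 240*l^2 + 336*l - 336)/(l^4 + 2*l^3 - 83*l^2 - 84*l + 1764)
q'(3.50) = -13.90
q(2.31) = -0.11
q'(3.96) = -29.84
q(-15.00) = 1341.79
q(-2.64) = -3.86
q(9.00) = 404.25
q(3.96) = -16.22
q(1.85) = -0.02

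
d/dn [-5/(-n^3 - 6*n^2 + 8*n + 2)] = 5*(-3*n^2 - 12*n + 8)/(n^3 + 6*n^2 - 8*n - 2)^2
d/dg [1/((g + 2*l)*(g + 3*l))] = (-2*g - 5*l)/(g^4 + 10*g^3*l + 37*g^2*l^2 + 60*g*l^3 + 36*l^4)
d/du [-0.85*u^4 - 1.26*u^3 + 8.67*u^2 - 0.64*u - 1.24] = -3.4*u^3 - 3.78*u^2 + 17.34*u - 0.64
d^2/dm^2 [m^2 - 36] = 2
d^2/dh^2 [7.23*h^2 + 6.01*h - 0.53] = 14.4600000000000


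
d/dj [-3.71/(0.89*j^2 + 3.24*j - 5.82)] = (6.6038*j + 12.0204)/(0.89*j^2 + 3.24*j - 5.82)^2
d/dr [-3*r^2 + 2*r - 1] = 2 - 6*r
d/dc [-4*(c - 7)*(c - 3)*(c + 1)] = -12*c^2 + 72*c - 44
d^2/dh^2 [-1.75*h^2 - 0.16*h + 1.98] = -3.50000000000000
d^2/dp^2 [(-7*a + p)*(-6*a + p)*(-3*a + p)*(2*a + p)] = 98*a^2 - 84*a*p + 12*p^2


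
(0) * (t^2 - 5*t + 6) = 0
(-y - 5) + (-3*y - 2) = -4*y - 7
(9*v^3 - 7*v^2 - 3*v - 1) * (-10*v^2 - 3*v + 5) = -90*v^5 + 43*v^4 + 96*v^3 - 16*v^2 - 12*v - 5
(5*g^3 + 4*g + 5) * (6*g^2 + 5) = 30*g^5 + 49*g^3 + 30*g^2 + 20*g + 25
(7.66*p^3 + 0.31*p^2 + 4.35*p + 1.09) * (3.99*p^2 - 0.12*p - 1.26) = 30.5634*p^5 + 0.3177*p^4 + 7.6677*p^3 + 3.4365*p^2 - 5.6118*p - 1.3734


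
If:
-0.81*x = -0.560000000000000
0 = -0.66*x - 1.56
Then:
No Solution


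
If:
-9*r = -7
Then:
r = 7/9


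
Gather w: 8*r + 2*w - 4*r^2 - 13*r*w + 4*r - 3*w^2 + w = -4*r^2 + 12*r - 3*w^2 + w*(3 - 13*r)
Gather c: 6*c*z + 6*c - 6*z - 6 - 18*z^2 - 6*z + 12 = c*(6*z + 6) - 18*z^2 - 12*z + 6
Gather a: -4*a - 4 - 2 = -4*a - 6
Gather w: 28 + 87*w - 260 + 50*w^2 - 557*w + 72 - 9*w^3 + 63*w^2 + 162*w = -9*w^3 + 113*w^2 - 308*w - 160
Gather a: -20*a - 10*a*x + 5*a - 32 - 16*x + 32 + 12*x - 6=a*(-10*x - 15) - 4*x - 6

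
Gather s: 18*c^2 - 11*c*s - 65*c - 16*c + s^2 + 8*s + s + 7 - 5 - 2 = 18*c^2 - 81*c + s^2 + s*(9 - 11*c)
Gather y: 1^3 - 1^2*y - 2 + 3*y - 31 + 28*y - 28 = 30*y - 60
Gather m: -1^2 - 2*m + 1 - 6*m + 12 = 12 - 8*m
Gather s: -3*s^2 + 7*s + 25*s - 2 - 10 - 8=-3*s^2 + 32*s - 20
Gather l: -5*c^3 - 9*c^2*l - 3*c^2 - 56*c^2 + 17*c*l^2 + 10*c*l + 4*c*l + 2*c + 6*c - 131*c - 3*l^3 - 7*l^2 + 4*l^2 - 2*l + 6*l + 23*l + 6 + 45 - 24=-5*c^3 - 59*c^2 - 123*c - 3*l^3 + l^2*(17*c - 3) + l*(-9*c^2 + 14*c + 27) + 27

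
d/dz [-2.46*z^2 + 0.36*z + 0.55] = 0.36 - 4.92*z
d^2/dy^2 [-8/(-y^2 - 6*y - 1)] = 16*(-y^2 - 6*y + 4*(y + 3)^2 - 1)/(y^2 + 6*y + 1)^3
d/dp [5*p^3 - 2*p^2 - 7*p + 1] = 15*p^2 - 4*p - 7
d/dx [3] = 0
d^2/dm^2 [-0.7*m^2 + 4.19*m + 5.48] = -1.40000000000000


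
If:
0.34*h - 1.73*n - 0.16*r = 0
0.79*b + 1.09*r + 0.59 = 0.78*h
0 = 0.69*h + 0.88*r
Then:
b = -2.63896532746285*r - 0.746835443037975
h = -1.27536231884058*r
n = -0.34313479098601*r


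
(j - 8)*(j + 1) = j^2 - 7*j - 8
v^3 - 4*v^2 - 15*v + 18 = (v - 6)*(v - 1)*(v + 3)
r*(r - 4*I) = r^2 - 4*I*r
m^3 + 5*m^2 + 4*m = m*(m + 1)*(m + 4)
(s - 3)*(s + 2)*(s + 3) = s^3 + 2*s^2 - 9*s - 18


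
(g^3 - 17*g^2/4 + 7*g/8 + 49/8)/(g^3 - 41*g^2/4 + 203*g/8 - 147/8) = (2*g^2 - 5*g - 7)/(2*g^2 - 17*g + 21)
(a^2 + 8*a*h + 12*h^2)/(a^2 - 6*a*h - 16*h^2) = (a + 6*h)/(a - 8*h)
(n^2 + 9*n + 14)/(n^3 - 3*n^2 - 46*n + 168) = (n + 2)/(n^2 - 10*n + 24)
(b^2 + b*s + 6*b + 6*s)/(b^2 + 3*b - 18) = (b + s)/(b - 3)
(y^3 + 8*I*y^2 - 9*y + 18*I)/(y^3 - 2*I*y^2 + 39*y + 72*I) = (y^2 + 5*I*y + 6)/(y^2 - 5*I*y + 24)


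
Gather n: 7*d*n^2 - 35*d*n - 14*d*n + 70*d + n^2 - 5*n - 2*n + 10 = 70*d + n^2*(7*d + 1) + n*(-49*d - 7) + 10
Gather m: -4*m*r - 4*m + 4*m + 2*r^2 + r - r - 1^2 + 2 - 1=-4*m*r + 2*r^2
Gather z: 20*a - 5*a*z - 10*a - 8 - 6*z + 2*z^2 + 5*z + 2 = 10*a + 2*z^2 + z*(-5*a - 1) - 6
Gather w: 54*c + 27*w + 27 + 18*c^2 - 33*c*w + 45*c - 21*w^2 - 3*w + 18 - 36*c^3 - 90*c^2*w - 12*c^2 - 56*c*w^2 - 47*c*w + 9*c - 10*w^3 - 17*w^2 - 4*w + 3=-36*c^3 + 6*c^2 + 108*c - 10*w^3 + w^2*(-56*c - 38) + w*(-90*c^2 - 80*c + 20) + 48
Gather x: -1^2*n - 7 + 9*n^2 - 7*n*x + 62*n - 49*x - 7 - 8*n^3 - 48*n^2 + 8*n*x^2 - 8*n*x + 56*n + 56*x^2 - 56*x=-8*n^3 - 39*n^2 + 117*n + x^2*(8*n + 56) + x*(-15*n - 105) - 14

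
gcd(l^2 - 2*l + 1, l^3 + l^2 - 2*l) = l - 1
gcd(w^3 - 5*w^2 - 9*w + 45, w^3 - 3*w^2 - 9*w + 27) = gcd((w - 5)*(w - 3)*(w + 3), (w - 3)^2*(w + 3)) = w^2 - 9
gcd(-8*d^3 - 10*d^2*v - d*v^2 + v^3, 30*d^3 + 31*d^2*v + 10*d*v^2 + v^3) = 2*d + v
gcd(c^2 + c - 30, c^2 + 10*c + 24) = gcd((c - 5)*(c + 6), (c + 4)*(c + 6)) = c + 6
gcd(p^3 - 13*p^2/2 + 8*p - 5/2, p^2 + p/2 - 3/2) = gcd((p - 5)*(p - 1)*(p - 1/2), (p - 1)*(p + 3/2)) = p - 1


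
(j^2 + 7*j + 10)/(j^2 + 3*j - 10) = (j + 2)/(j - 2)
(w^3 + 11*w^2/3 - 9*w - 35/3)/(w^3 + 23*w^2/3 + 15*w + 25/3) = (3*w - 7)/(3*w + 5)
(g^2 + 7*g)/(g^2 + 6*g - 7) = g/(g - 1)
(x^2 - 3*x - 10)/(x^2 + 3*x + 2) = (x - 5)/(x + 1)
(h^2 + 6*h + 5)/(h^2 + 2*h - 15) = (h + 1)/(h - 3)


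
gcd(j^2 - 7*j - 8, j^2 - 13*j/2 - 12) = j - 8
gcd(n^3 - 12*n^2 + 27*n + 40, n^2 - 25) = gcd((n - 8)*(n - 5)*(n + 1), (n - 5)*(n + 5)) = n - 5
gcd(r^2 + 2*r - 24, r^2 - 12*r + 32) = r - 4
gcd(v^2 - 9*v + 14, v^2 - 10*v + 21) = v - 7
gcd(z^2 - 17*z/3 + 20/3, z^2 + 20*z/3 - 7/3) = 1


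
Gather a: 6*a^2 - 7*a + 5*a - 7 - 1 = 6*a^2 - 2*a - 8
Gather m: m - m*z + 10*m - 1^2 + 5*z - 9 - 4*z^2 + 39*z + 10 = m*(11 - z) - 4*z^2 + 44*z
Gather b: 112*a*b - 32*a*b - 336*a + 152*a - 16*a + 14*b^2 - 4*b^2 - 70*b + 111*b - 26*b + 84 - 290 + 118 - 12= -200*a + 10*b^2 + b*(80*a + 15) - 100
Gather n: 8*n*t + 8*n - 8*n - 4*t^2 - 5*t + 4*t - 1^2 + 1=8*n*t - 4*t^2 - t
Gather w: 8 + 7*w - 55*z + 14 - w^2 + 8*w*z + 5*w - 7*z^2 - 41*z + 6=-w^2 + w*(8*z + 12) - 7*z^2 - 96*z + 28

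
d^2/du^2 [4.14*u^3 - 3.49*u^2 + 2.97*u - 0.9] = 24.84*u - 6.98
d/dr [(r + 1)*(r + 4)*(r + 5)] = 3*r^2 + 20*r + 29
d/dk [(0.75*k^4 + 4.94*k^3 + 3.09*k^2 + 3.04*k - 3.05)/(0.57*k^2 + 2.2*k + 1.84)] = (0.855*k^5 + 7.7658*k^4 + 27.256*k^3 + 32.334*k^2 + 14.8482*k + 12.3036)/(0.3249*k^4 + 2.508*k^3 + 6.9376*k^2 + 8.096*k + 3.3856)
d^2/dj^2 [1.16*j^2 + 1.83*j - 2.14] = 2.32000000000000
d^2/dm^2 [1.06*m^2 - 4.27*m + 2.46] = 2.12000000000000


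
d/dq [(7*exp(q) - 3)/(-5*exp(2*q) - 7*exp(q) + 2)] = (35*exp(2*q) - 30*exp(q) - 7)*exp(q)/(25*exp(4*q) + 70*exp(3*q) + 29*exp(2*q) - 28*exp(q) + 4)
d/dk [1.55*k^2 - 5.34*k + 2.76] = 3.1*k - 5.34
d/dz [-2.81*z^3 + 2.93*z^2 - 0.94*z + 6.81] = -8.43*z^2 + 5.86*z - 0.94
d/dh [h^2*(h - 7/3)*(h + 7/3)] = 4*h^3 - 98*h/9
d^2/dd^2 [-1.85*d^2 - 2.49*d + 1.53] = -3.70000000000000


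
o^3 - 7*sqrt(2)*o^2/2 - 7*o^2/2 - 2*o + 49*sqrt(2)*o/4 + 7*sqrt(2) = (o - 4)*(o + 1/2)*(o - 7*sqrt(2)/2)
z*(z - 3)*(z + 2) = z^3 - z^2 - 6*z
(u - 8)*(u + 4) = u^2 - 4*u - 32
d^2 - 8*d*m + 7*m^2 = (d - 7*m)*(d - m)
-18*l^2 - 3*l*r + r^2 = (-6*l + r)*(3*l + r)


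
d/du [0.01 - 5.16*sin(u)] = -5.16*cos(u)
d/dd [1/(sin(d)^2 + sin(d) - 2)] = -(2*sin(d) + 1)*cos(d)/(sin(d)^2 + sin(d) - 2)^2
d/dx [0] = 0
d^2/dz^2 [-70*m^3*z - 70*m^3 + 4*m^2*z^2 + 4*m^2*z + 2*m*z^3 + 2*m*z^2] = 4*m*(2*m + 3*z + 1)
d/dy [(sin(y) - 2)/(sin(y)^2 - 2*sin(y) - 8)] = (4*sin(y) + cos(y)^2 - 13)*cos(y)/((sin(y) - 4)^2*(sin(y) + 2)^2)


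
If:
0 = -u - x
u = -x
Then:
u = -x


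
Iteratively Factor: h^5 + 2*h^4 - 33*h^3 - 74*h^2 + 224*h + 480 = (h + 4)*(h^4 - 2*h^3 - 25*h^2 + 26*h + 120) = (h - 3)*(h + 4)*(h^3 + h^2 - 22*h - 40) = (h - 5)*(h - 3)*(h + 4)*(h^2 + 6*h + 8) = (h - 5)*(h - 3)*(h + 2)*(h + 4)*(h + 4)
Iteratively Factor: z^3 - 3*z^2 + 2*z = (z)*(z^2 - 3*z + 2) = z*(z - 1)*(z - 2)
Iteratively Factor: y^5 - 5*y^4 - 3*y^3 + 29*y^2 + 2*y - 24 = (y - 1)*(y^4 - 4*y^3 - 7*y^2 + 22*y + 24) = (y - 3)*(y - 1)*(y^3 - y^2 - 10*y - 8) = (y - 4)*(y - 3)*(y - 1)*(y^2 + 3*y + 2) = (y - 4)*(y - 3)*(y - 1)*(y + 1)*(y + 2)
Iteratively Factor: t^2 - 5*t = (t - 5)*(t)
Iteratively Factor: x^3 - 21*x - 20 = (x + 1)*(x^2 - x - 20) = (x - 5)*(x + 1)*(x + 4)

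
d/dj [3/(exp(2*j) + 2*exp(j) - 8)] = -6*(exp(j) + 1)*exp(j)/(exp(2*j) + 2*exp(j) - 8)^2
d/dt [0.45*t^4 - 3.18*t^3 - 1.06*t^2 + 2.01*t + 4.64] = 1.8*t^3 - 9.54*t^2 - 2.12*t + 2.01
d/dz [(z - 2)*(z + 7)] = 2*z + 5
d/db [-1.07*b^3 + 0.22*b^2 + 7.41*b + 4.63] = -3.21*b^2 + 0.44*b + 7.41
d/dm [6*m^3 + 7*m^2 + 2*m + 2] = 18*m^2 + 14*m + 2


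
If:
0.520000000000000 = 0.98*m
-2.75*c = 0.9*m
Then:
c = -0.17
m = 0.53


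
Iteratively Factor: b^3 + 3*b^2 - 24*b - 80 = (b + 4)*(b^2 - b - 20) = (b + 4)^2*(b - 5)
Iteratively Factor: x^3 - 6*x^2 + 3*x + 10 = (x - 2)*(x^2 - 4*x - 5) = (x - 5)*(x - 2)*(x + 1)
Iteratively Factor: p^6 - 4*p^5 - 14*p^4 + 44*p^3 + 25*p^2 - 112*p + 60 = (p + 2)*(p^5 - 6*p^4 - 2*p^3 + 48*p^2 - 71*p + 30) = (p - 5)*(p + 2)*(p^4 - p^3 - 7*p^2 + 13*p - 6) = (p - 5)*(p - 1)*(p + 2)*(p^3 - 7*p + 6) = (p - 5)*(p - 2)*(p - 1)*(p + 2)*(p^2 + 2*p - 3) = (p - 5)*(p - 2)*(p - 1)*(p + 2)*(p + 3)*(p - 1)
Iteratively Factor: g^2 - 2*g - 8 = (g - 4)*(g + 2)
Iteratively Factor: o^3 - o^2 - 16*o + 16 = (o + 4)*(o^2 - 5*o + 4) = (o - 4)*(o + 4)*(o - 1)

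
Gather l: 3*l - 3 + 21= 3*l + 18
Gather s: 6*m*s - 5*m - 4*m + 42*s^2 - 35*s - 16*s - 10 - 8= -9*m + 42*s^2 + s*(6*m - 51) - 18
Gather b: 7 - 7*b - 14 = -7*b - 7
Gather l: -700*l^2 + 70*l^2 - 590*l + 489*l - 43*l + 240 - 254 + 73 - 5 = -630*l^2 - 144*l + 54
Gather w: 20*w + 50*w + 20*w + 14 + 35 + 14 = 90*w + 63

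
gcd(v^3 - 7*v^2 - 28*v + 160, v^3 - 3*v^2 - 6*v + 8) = v - 4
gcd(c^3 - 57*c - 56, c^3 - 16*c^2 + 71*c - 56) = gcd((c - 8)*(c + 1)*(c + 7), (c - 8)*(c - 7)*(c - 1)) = c - 8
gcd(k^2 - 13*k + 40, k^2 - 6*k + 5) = k - 5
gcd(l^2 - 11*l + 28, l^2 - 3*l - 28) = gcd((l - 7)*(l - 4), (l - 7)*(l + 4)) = l - 7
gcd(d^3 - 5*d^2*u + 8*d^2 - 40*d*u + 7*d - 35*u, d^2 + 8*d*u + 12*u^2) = 1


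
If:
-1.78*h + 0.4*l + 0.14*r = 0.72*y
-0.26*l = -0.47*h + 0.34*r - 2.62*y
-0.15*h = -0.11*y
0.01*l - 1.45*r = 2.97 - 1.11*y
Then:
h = -0.26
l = -0.96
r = -2.32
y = -0.35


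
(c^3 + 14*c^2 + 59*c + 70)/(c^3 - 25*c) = (c^2 + 9*c + 14)/(c*(c - 5))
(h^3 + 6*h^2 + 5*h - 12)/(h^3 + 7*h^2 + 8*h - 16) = (h + 3)/(h + 4)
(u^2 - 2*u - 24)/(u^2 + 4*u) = (u - 6)/u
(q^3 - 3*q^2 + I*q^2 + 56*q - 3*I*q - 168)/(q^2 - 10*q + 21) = (q^2 + I*q + 56)/(q - 7)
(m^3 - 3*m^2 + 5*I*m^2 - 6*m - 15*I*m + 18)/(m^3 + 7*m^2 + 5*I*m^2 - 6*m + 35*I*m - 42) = (m - 3)/(m + 7)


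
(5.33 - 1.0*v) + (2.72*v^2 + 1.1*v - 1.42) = 2.72*v^2 + 0.1*v + 3.91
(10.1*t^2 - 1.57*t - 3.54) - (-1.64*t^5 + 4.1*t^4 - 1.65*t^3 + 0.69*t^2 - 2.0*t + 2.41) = 1.64*t^5 - 4.1*t^4 + 1.65*t^3 + 9.41*t^2 + 0.43*t - 5.95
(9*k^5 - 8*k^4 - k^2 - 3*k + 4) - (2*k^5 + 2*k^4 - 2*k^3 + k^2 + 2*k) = 7*k^5 - 10*k^4 + 2*k^3 - 2*k^2 - 5*k + 4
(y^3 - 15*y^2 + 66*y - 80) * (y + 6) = y^4 - 9*y^3 - 24*y^2 + 316*y - 480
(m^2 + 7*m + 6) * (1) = m^2 + 7*m + 6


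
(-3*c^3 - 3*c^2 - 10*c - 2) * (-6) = 18*c^3 + 18*c^2 + 60*c + 12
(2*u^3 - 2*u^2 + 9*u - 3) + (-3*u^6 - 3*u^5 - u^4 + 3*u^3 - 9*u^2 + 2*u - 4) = -3*u^6 - 3*u^5 - u^4 + 5*u^3 - 11*u^2 + 11*u - 7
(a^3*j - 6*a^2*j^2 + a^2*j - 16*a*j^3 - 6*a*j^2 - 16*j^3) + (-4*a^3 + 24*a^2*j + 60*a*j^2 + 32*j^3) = a^3*j - 4*a^3 - 6*a^2*j^2 + 25*a^2*j - 16*a*j^3 + 54*a*j^2 + 16*j^3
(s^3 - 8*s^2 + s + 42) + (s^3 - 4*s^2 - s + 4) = 2*s^3 - 12*s^2 + 46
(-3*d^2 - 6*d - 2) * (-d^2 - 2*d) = 3*d^4 + 12*d^3 + 14*d^2 + 4*d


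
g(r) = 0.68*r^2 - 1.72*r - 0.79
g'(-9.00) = -13.96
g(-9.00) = 69.77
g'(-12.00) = -18.04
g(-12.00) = 117.77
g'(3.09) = 2.48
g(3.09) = 0.39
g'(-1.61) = -3.91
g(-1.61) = 3.74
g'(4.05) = 3.79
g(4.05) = 3.40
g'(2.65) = 1.88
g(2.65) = -0.57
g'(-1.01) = -3.09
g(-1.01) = 1.64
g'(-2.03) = -4.48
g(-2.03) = 5.50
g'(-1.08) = -3.19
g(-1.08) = 1.86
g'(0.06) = -1.64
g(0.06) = -0.89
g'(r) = 1.36*r - 1.72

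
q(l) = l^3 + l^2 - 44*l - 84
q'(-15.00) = 601.00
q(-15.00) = -2574.00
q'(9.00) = 217.00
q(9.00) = 330.00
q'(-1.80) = -37.88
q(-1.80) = -7.39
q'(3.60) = 2.08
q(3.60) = -182.78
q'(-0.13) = -44.21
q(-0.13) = -78.27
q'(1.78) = -30.93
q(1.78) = -153.51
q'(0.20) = -43.48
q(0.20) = -92.75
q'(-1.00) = -43.00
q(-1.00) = -40.00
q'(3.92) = 9.94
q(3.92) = -180.88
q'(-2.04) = -35.60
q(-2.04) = 1.43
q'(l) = 3*l^2 + 2*l - 44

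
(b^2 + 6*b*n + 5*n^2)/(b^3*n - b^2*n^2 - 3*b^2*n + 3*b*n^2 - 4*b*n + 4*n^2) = (b^2 + 6*b*n + 5*n^2)/(n*(b^3 - b^2*n - 3*b^2 + 3*b*n - 4*b + 4*n))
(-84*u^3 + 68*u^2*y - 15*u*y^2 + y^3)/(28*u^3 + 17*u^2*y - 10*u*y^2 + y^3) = (12*u^2 - 8*u*y + y^2)/(-4*u^2 - 3*u*y + y^2)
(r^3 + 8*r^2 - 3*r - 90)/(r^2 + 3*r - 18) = r + 5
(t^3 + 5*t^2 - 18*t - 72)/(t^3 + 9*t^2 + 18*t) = (t - 4)/t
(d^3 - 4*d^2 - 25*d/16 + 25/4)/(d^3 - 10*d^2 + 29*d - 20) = (d^2 - 25/16)/(d^2 - 6*d + 5)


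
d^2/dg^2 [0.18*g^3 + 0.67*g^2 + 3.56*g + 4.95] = 1.08*g + 1.34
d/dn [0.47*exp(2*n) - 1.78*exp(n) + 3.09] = (0.94*exp(n) - 1.78)*exp(n)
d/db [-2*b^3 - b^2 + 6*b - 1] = -6*b^2 - 2*b + 6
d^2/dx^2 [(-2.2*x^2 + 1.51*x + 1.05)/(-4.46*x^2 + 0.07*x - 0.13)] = (-58.698952*x^3 - 132.97044*x^2 + 7.219848*x + 1.254168)/(88.716536*x^6 - 4.177236*x^5 + 7.823286*x^4 - 0.243859*x^3 + 0.228033*x^2 - 0.003549*x + 0.002197)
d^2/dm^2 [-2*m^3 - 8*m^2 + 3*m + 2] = -12*m - 16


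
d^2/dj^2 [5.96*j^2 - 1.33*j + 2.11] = 11.9200000000000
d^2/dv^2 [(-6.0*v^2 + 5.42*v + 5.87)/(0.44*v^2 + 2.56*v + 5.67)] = (1.77635683940025e-15*v^4 + 15.615424*v^3 + 96.631392*v^2 - 41.459088*v - 495.481256)/(0.085184*v^6 + 1.486848*v^5 + 11.943888*v^4 + 55.097344*v^3 + 153.913284*v^2 + 246.903552*v + 182.284263)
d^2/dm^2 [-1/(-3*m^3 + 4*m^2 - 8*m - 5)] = 2*((4 - 9*m)*(3*m^3 - 4*m^2 + 8*m + 5) + (9*m^2 - 8*m + 8)^2)/(3*m^3 - 4*m^2 + 8*m + 5)^3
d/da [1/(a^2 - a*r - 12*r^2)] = (-2*a + r)/(-a^2 + a*r + 12*r^2)^2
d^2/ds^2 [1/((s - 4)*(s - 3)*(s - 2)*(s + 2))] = 2*(10*s^6 - 105*s^5 + 366*s^4 - 392*s^3 - 108*s^2 - 336*s + 1168)/(s^12 - 21*s^11 + 171*s^10 - 595*s^9 + 48*s^8 + 6132*s^7 - 15904*s^6 - 3024*s^5 + 72960*s^4 - 90944*s^3 - 57600*s^2 + 193536*s - 110592)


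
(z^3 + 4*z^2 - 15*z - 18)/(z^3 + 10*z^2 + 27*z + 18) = (z - 3)/(z + 3)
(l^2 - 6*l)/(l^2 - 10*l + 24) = l/(l - 4)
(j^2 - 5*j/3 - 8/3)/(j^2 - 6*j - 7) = (j - 8/3)/(j - 7)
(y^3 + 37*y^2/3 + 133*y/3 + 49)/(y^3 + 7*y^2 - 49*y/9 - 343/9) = 3*(y + 3)/(3*y - 7)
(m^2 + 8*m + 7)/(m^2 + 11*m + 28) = (m + 1)/(m + 4)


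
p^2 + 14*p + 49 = (p + 7)^2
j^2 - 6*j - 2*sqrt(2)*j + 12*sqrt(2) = (j - 6)*(j - 2*sqrt(2))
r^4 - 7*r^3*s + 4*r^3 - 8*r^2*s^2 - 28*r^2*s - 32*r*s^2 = r*(r + 4)*(r - 8*s)*(r + s)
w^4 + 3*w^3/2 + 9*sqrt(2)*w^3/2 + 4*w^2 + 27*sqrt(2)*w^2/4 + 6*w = w*(w + 3/2)*(w + sqrt(2)/2)*(w + 4*sqrt(2))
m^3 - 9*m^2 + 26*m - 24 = (m - 4)*(m - 3)*(m - 2)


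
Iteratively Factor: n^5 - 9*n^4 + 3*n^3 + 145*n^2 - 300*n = (n - 5)*(n^4 - 4*n^3 - 17*n^2 + 60*n) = n*(n - 5)*(n^3 - 4*n^2 - 17*n + 60) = n*(n - 5)*(n - 3)*(n^2 - n - 20) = n*(n - 5)^2*(n - 3)*(n + 4)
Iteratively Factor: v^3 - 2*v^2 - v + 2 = (v - 2)*(v^2 - 1) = (v - 2)*(v - 1)*(v + 1)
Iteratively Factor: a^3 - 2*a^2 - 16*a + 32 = (a + 4)*(a^2 - 6*a + 8) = (a - 2)*(a + 4)*(a - 4)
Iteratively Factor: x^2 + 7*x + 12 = (x + 4)*(x + 3)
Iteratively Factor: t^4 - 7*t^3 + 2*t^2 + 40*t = (t - 4)*(t^3 - 3*t^2 - 10*t) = (t - 5)*(t - 4)*(t^2 + 2*t) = (t - 5)*(t - 4)*(t + 2)*(t)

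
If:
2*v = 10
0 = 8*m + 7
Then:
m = -7/8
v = 5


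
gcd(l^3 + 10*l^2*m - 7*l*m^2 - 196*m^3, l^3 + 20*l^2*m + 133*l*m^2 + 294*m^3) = l^2 + 14*l*m + 49*m^2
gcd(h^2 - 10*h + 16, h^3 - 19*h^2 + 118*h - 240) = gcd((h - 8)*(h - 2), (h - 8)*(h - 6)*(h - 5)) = h - 8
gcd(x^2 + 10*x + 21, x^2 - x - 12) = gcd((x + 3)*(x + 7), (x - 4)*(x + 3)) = x + 3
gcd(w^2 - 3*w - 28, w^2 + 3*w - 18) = 1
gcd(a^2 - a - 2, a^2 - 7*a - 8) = a + 1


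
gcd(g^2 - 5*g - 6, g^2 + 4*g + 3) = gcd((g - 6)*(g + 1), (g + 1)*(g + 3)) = g + 1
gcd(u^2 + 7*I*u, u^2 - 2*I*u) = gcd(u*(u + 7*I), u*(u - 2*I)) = u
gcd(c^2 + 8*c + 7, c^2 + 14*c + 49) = c + 7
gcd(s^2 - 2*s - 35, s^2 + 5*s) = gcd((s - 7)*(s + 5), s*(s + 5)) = s + 5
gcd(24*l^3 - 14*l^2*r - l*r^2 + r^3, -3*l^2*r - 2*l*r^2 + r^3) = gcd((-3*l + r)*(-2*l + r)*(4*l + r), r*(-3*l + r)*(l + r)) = -3*l + r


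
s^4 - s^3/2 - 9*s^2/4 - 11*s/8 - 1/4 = (s - 2)*(s + 1/2)^3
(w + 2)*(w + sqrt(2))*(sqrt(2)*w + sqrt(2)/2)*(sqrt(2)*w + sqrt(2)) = 2*w^4 + 2*sqrt(2)*w^3 + 7*w^3 + 7*w^2 + 7*sqrt(2)*w^2 + 2*w + 7*sqrt(2)*w + 2*sqrt(2)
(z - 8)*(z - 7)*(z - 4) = z^3 - 19*z^2 + 116*z - 224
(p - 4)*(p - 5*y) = p^2 - 5*p*y - 4*p + 20*y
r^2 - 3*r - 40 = (r - 8)*(r + 5)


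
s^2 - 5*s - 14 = (s - 7)*(s + 2)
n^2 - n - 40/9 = (n - 8/3)*(n + 5/3)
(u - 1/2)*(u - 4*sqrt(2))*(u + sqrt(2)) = u^3 - 3*sqrt(2)*u^2 - u^2/2 - 8*u + 3*sqrt(2)*u/2 + 4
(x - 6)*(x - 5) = x^2 - 11*x + 30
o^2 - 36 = (o - 6)*(o + 6)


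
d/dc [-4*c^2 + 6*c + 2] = 6 - 8*c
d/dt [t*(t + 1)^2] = (t + 1)*(3*t + 1)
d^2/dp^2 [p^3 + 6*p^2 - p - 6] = 6*p + 12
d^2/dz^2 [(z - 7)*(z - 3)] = 2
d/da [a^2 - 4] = 2*a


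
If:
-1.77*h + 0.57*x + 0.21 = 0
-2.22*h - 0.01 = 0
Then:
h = -0.00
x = -0.38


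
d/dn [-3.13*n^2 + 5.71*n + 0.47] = 5.71 - 6.26*n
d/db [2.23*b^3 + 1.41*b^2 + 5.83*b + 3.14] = 6.69*b^2 + 2.82*b + 5.83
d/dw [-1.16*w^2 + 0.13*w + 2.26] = 0.13 - 2.32*w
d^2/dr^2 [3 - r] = 0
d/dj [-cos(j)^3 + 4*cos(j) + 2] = (3*cos(j)^2 - 4)*sin(j)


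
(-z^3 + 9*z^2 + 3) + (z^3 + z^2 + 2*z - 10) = 10*z^2 + 2*z - 7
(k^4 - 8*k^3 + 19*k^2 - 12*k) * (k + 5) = k^5 - 3*k^4 - 21*k^3 + 83*k^2 - 60*k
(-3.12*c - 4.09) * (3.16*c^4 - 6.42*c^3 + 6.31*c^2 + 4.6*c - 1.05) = -9.8592*c^5 + 7.106*c^4 + 6.5706*c^3 - 40.1599*c^2 - 15.538*c + 4.2945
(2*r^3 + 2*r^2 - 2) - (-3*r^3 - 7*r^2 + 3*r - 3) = 5*r^3 + 9*r^2 - 3*r + 1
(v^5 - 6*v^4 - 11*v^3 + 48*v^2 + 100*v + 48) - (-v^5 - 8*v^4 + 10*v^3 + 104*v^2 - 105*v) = 2*v^5 + 2*v^4 - 21*v^3 - 56*v^2 + 205*v + 48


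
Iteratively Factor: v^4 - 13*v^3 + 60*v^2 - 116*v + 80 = (v - 4)*(v^3 - 9*v^2 + 24*v - 20) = (v - 5)*(v - 4)*(v^2 - 4*v + 4) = (v - 5)*(v - 4)*(v - 2)*(v - 2)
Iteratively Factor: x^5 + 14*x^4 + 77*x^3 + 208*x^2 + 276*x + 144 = (x + 3)*(x^4 + 11*x^3 + 44*x^2 + 76*x + 48) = (x + 2)*(x + 3)*(x^3 + 9*x^2 + 26*x + 24) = (x + 2)*(x + 3)*(x + 4)*(x^2 + 5*x + 6) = (x + 2)^2*(x + 3)*(x + 4)*(x + 3)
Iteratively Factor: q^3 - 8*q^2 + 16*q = (q - 4)*(q^2 - 4*q) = (q - 4)^2*(q)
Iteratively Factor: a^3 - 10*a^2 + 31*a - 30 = (a - 3)*(a^2 - 7*a + 10) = (a - 5)*(a - 3)*(a - 2)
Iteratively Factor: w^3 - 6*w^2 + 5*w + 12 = (w + 1)*(w^2 - 7*w + 12) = (w - 3)*(w + 1)*(w - 4)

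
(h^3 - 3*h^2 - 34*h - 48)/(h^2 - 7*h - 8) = (h^2 + 5*h + 6)/(h + 1)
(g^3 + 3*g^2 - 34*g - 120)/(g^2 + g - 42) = (g^2 + 9*g + 20)/(g + 7)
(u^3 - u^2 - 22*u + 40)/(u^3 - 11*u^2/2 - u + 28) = 2*(u^2 + 3*u - 10)/(2*u^2 - 3*u - 14)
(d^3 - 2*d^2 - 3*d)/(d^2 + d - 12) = d*(d + 1)/(d + 4)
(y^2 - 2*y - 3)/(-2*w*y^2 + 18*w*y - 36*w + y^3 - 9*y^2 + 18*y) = (y + 1)/(-2*w*y + 12*w + y^2 - 6*y)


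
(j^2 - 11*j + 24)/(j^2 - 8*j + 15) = (j - 8)/(j - 5)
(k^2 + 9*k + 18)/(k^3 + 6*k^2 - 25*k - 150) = (k + 3)/(k^2 - 25)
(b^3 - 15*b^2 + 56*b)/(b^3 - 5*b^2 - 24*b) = (b - 7)/(b + 3)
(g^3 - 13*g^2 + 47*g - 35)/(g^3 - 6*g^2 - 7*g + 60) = (g^2 - 8*g + 7)/(g^2 - g - 12)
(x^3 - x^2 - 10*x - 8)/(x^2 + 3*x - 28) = (x^2 + 3*x + 2)/(x + 7)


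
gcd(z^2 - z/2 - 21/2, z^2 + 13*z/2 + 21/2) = z + 3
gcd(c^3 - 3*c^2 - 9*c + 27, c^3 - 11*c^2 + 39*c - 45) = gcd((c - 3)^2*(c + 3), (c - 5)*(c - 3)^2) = c^2 - 6*c + 9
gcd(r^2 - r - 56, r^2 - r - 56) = r^2 - r - 56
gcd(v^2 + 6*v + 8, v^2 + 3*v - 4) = v + 4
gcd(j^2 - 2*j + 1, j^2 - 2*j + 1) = j^2 - 2*j + 1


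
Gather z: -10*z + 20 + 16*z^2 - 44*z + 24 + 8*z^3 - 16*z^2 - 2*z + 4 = 8*z^3 - 56*z + 48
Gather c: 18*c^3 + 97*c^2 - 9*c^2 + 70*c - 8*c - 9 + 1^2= 18*c^3 + 88*c^2 + 62*c - 8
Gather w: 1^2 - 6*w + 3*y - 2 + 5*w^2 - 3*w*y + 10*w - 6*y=5*w^2 + w*(4 - 3*y) - 3*y - 1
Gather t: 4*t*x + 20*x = 4*t*x + 20*x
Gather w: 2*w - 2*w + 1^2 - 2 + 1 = 0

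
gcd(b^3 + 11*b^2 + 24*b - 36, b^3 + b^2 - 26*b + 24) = b^2 + 5*b - 6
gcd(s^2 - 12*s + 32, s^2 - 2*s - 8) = s - 4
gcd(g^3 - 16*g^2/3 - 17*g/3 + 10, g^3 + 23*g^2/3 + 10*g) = g + 5/3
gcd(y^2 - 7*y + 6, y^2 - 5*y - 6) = y - 6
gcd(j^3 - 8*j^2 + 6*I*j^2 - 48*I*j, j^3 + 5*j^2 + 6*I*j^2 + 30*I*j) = j^2 + 6*I*j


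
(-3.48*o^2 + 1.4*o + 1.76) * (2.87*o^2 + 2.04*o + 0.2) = -9.9876*o^4 - 3.0812*o^3 + 7.2112*o^2 + 3.8704*o + 0.352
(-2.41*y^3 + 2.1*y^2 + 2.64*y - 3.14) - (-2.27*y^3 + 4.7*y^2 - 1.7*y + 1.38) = -0.14*y^3 - 2.6*y^2 + 4.34*y - 4.52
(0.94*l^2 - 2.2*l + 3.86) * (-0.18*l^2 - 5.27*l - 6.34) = -0.1692*l^4 - 4.5578*l^3 + 4.9396*l^2 - 6.3942*l - 24.4724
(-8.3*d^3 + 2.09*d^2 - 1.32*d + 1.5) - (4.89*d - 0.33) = -8.3*d^3 + 2.09*d^2 - 6.21*d + 1.83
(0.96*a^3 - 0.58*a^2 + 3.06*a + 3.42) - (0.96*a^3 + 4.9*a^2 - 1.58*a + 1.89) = -5.48*a^2 + 4.64*a + 1.53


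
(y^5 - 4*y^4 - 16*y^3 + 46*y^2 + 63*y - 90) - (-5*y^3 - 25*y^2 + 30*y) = y^5 - 4*y^4 - 11*y^3 + 71*y^2 + 33*y - 90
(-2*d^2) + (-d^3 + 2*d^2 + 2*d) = -d^3 + 2*d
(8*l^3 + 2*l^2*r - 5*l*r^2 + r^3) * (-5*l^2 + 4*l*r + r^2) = -40*l^5 + 22*l^4*r + 41*l^3*r^2 - 23*l^2*r^3 - l*r^4 + r^5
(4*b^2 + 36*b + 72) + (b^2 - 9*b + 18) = 5*b^2 + 27*b + 90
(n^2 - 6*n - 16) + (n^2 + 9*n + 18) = 2*n^2 + 3*n + 2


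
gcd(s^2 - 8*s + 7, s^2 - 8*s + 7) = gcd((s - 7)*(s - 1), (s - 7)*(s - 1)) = s^2 - 8*s + 7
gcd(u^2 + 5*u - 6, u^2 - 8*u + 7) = u - 1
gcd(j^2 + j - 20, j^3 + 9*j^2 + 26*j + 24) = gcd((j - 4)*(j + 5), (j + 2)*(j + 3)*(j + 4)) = 1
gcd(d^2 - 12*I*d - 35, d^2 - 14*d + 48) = 1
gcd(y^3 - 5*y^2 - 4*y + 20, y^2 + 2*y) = y + 2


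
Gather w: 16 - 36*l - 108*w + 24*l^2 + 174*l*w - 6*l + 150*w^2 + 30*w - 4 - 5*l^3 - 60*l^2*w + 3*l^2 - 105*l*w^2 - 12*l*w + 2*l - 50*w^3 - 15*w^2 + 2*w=-5*l^3 + 27*l^2 - 40*l - 50*w^3 + w^2*(135 - 105*l) + w*(-60*l^2 + 162*l - 76) + 12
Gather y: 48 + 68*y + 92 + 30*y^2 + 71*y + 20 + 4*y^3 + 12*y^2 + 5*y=4*y^3 + 42*y^2 + 144*y + 160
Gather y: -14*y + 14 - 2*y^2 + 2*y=-2*y^2 - 12*y + 14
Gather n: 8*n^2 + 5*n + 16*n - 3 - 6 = 8*n^2 + 21*n - 9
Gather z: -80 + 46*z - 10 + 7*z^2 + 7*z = 7*z^2 + 53*z - 90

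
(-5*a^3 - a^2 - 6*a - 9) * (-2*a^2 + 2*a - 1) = 10*a^5 - 8*a^4 + 15*a^3 + 7*a^2 - 12*a + 9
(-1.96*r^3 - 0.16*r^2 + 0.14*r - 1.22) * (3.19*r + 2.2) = -6.2524*r^4 - 4.8224*r^3 + 0.0946*r^2 - 3.5838*r - 2.684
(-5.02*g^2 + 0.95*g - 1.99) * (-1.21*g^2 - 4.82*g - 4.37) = 6.0742*g^4 + 23.0469*g^3 + 19.7663*g^2 + 5.4403*g + 8.6963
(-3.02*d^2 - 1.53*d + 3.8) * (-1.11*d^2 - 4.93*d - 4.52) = 3.3522*d^4 + 16.5869*d^3 + 16.9753*d^2 - 11.8184*d - 17.176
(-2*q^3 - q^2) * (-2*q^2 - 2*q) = 4*q^5 + 6*q^4 + 2*q^3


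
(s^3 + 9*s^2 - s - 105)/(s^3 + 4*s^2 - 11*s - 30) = (s + 7)/(s + 2)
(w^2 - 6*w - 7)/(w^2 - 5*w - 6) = (w - 7)/(w - 6)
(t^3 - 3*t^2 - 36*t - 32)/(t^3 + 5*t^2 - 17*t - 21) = (t^2 - 4*t - 32)/(t^2 + 4*t - 21)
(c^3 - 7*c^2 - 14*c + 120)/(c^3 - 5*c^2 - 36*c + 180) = (c + 4)/(c + 6)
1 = 1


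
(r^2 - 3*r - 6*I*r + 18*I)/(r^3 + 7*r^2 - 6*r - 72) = (r - 6*I)/(r^2 + 10*r + 24)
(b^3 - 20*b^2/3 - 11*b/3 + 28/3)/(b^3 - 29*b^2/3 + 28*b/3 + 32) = (b^2 - 8*b + 7)/(b^2 - 11*b + 24)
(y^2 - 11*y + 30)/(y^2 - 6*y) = (y - 5)/y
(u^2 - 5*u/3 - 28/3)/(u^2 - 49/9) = 3*(u - 4)/(3*u - 7)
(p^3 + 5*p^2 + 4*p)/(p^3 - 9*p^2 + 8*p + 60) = p*(p^2 + 5*p + 4)/(p^3 - 9*p^2 + 8*p + 60)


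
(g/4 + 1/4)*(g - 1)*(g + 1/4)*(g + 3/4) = g^4/4 + g^3/4 - 13*g^2/64 - g/4 - 3/64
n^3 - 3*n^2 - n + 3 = (n - 3)*(n - 1)*(n + 1)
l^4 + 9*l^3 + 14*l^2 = l^2*(l + 2)*(l + 7)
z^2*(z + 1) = z^3 + z^2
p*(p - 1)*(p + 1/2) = p^3 - p^2/2 - p/2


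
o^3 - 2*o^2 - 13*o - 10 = (o - 5)*(o + 1)*(o + 2)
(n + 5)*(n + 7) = n^2 + 12*n + 35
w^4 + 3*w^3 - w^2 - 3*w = w*(w - 1)*(w + 1)*(w + 3)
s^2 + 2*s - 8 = (s - 2)*(s + 4)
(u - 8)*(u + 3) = u^2 - 5*u - 24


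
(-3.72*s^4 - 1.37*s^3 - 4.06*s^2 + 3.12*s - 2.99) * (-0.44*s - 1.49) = 1.6368*s^5 + 6.1456*s^4 + 3.8277*s^3 + 4.6766*s^2 - 3.3332*s + 4.4551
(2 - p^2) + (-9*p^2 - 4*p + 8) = -10*p^2 - 4*p + 10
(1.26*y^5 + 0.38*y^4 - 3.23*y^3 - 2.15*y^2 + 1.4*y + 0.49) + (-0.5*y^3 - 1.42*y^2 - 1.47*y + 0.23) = 1.26*y^5 + 0.38*y^4 - 3.73*y^3 - 3.57*y^2 - 0.0700000000000001*y + 0.72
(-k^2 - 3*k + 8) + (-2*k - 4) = -k^2 - 5*k + 4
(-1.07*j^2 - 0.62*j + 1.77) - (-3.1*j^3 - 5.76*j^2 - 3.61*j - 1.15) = 3.1*j^3 + 4.69*j^2 + 2.99*j + 2.92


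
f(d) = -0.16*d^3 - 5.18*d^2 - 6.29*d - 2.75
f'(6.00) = -85.73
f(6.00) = -261.53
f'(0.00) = -6.29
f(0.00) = -2.75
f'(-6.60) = 41.18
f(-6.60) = -140.88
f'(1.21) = -19.53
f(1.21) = -18.23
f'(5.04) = -70.70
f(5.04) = -186.52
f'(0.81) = -15.00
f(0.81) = -11.33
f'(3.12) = -43.29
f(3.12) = -77.66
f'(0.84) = -15.33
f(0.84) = -11.78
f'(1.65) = -24.69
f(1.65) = -27.95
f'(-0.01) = -6.19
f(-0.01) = -2.69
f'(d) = -0.48*d^2 - 10.36*d - 6.29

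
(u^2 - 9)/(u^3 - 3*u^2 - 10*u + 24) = (u - 3)/(u^2 - 6*u + 8)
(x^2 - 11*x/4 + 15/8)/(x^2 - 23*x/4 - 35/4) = (-8*x^2 + 22*x - 15)/(2*(-4*x^2 + 23*x + 35))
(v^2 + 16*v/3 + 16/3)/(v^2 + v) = (3*v^2 + 16*v + 16)/(3*v*(v + 1))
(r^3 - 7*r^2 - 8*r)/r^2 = r - 7 - 8/r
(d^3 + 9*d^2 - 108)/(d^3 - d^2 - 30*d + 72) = (d + 6)/(d - 4)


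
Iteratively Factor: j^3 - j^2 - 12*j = (j)*(j^2 - j - 12) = j*(j - 4)*(j + 3)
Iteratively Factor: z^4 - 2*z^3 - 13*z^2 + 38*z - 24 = (z - 1)*(z^3 - z^2 - 14*z + 24) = (z - 2)*(z - 1)*(z^2 + z - 12) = (z - 3)*(z - 2)*(z - 1)*(z + 4)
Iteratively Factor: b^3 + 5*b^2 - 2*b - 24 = (b + 3)*(b^2 + 2*b - 8) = (b + 3)*(b + 4)*(b - 2)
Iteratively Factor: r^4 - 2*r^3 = (r)*(r^3 - 2*r^2) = r^2*(r^2 - 2*r) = r^2*(r - 2)*(r)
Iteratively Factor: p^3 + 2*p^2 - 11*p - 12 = (p + 1)*(p^2 + p - 12) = (p + 1)*(p + 4)*(p - 3)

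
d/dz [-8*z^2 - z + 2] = -16*z - 1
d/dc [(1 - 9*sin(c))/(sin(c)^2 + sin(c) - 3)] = (9*sin(c)^2 - 2*sin(c) + 26)*cos(c)/(sin(c)^2 + sin(c) - 3)^2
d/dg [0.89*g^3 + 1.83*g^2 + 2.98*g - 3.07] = 2.67*g^2 + 3.66*g + 2.98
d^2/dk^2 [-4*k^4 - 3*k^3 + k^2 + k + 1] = -48*k^2 - 18*k + 2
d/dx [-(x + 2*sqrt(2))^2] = -2*x - 4*sqrt(2)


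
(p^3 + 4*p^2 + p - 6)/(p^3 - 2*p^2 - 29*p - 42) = (p - 1)/(p - 7)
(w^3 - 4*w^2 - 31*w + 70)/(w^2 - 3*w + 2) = (w^2 - 2*w - 35)/(w - 1)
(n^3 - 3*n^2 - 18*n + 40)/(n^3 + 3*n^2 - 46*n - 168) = (n^2 - 7*n + 10)/(n^2 - n - 42)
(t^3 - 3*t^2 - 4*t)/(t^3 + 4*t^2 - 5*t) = (t^2 - 3*t - 4)/(t^2 + 4*t - 5)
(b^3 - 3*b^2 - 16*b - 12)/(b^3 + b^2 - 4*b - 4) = (b - 6)/(b - 2)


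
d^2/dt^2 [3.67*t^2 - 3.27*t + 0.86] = 7.34000000000000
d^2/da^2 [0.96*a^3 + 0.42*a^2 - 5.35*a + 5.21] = 5.76*a + 0.84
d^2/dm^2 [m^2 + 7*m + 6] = 2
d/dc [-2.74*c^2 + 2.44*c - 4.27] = 2.44 - 5.48*c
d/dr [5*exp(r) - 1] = 5*exp(r)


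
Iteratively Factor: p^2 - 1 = (p + 1)*(p - 1)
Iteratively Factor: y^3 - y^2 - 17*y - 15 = (y - 5)*(y^2 + 4*y + 3) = (y - 5)*(y + 3)*(y + 1)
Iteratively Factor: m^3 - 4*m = (m - 2)*(m^2 + 2*m) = (m - 2)*(m + 2)*(m)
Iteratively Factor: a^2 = (a)*(a)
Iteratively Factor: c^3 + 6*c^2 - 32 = (c + 4)*(c^2 + 2*c - 8) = (c - 2)*(c + 4)*(c + 4)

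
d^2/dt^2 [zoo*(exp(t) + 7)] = zoo*exp(t)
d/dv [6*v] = 6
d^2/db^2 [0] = 0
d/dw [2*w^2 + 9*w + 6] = 4*w + 9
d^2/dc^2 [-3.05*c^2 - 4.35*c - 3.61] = -6.10000000000000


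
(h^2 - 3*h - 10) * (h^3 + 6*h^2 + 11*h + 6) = h^5 + 3*h^4 - 17*h^3 - 87*h^2 - 128*h - 60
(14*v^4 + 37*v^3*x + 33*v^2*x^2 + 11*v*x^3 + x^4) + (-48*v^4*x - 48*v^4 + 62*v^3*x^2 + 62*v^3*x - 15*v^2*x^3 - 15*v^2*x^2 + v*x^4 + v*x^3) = -48*v^4*x - 34*v^4 + 62*v^3*x^2 + 99*v^3*x - 15*v^2*x^3 + 18*v^2*x^2 + v*x^4 + 12*v*x^3 + x^4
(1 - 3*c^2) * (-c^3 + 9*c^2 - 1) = 3*c^5 - 27*c^4 - c^3 + 12*c^2 - 1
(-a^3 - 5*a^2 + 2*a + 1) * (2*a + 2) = -2*a^4 - 12*a^3 - 6*a^2 + 6*a + 2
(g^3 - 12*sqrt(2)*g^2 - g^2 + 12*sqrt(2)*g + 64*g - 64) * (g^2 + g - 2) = g^5 - 12*sqrt(2)*g^4 + 61*g^3 + 2*g^2 + 36*sqrt(2)*g^2 - 192*g - 24*sqrt(2)*g + 128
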